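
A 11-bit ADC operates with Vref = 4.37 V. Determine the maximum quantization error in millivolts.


The maximum quantization error is +/- LSB/2.
LSB = Vref / 2^n = 4.37 / 2048 = 0.00213379 V
Max error = LSB / 2 = 0.00213379 / 2 = 0.00106689 V
Max error = 1.0669 mV

1.0669 mV


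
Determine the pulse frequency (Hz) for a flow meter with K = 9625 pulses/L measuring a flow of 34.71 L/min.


Frequency = K * Q / 60 (converting L/min to L/s).
f = 9625 * 34.71 / 60
f = 334083.75 / 60
f = 5568.06 Hz

5568.06 Hz


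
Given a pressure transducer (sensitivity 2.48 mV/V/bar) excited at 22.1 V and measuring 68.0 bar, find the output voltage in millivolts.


Output = sensitivity * Vex * P.
Vout = 2.48 * 22.1 * 68.0
Vout = 54.808 * 68.0
Vout = 3726.94 mV

3726.94 mV


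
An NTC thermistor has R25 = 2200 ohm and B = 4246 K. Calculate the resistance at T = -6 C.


NTC thermistor equation: Rt = R25 * exp(B * (1/T - 1/T25)).
T in Kelvin: 267.15 K, T25 = 298.15 K
1/T - 1/T25 = 1/267.15 - 1/298.15 = 0.0003892
B * (1/T - 1/T25) = 4246 * 0.0003892 = 1.6525
Rt = 2200 * exp(1.6525) = 11484.5 ohm

11484.5 ohm


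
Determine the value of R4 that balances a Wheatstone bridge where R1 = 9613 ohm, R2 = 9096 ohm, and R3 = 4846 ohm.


At balance: R1*R4 = R2*R3, so R4 = R2*R3/R1.
R4 = 9096 * 4846 / 9613
R4 = 44079216 / 9613
R4 = 4585.38 ohm

4585.38 ohm


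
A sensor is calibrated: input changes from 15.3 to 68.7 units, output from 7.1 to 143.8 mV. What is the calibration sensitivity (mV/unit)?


Sensitivity = (y2 - y1) / (x2 - x1).
S = (143.8 - 7.1) / (68.7 - 15.3)
S = 136.7 / 53.4
S = 2.5599 mV/unit

2.5599 mV/unit


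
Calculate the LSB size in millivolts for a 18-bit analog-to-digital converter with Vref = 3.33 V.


The resolution (LSB) of an ADC is Vref / 2^n.
LSB = 3.33 / 2^18
LSB = 3.33 / 262144
LSB = 1.27e-05 V = 0.01270294 mV

0.01270294 mV


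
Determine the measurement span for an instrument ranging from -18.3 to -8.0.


Span = upper range - lower range.
Span = -8.0 - (-18.3)
Span = 10.3

10.3


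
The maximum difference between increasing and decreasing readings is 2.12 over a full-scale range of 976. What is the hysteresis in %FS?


Hysteresis = (max difference / full scale) * 100%.
H = (2.12 / 976) * 100
H = 0.217 %FS

0.217 %FS


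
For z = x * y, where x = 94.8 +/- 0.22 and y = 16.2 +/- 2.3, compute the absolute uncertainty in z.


For a product z = x*y, the relative uncertainty is:
uz/z = sqrt((ux/x)^2 + (uy/y)^2)
Relative uncertainties: ux/x = 0.22/94.8 = 0.002321
uy/y = 2.3/16.2 = 0.141975
z = 94.8 * 16.2 = 1535.8
uz = 1535.8 * sqrt(0.002321^2 + 0.141975^2) = 218.069

218.069


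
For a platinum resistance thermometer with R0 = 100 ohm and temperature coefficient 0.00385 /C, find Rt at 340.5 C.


The RTD equation: Rt = R0 * (1 + alpha * T).
Rt = 100 * (1 + 0.00385 * 340.5)
Rt = 100 * (1 + 1.310925)
Rt = 100 * 2.310925
Rt = 231.093 ohm

231.093 ohm


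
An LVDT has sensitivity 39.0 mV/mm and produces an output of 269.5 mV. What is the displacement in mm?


Displacement = Vout / sensitivity.
d = 269.5 / 39.0
d = 6.91 mm

6.91 mm


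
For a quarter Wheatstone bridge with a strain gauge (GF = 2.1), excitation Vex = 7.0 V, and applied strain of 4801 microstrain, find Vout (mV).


Quarter bridge output: Vout = (GF * epsilon * Vex) / 4.
Vout = (2.1 * 4801e-6 * 7.0) / 4
Vout = 0.0705747 / 4 V
Vout = 0.01764368 V = 17.6437 mV

17.6437 mV


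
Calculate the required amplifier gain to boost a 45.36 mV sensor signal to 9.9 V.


Gain = Vout / Vin (converting to same units).
G = 9.9 V / 45.36 mV
G = 9900.0 mV / 45.36 mV
G = 218.25

218.25


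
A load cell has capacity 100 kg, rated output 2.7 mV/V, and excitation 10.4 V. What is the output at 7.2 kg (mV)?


Vout = rated_output * Vex * (load / capacity).
Vout = 2.7 * 10.4 * (7.2 / 100)
Vout = 2.7 * 10.4 * 0.072
Vout = 2.022 mV

2.022 mV


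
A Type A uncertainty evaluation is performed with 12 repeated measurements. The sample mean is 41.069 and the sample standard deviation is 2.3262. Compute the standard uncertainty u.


The standard uncertainty for Type A evaluation is u = s / sqrt(n).
u = 2.3262 / sqrt(12)
u = 2.3262 / 3.4641
u = 0.6715

0.6715


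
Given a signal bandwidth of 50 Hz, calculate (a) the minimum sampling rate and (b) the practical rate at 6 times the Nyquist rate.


By Nyquist theorem, fs_min = 2 * fmax.
fs_min = 2 * 50 = 100 Hz
Practical rate = 6 * fs_min = 6 * 100 = 600 Hz

fs_min = 100 Hz, fs_practical = 600 Hz


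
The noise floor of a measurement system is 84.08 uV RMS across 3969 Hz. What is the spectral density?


Noise spectral density = Vrms / sqrt(BW).
NSD = 84.08 / sqrt(3969)
NSD = 84.08 / 63.0
NSD = 1.3346 uV/sqrt(Hz)

1.3346 uV/sqrt(Hz)


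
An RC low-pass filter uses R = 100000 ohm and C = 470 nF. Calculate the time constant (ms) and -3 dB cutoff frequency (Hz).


Time constant: tau = R * C.
tau = 100000 * 4.70e-07 = 0.047 s
tau = 47.0 ms
Cutoff frequency: fc = 1 / (2*pi*R*C).
fc = 1 / (2*pi*0.047) = 3.39 Hz

tau = 47.0 ms, fc = 3.39 Hz


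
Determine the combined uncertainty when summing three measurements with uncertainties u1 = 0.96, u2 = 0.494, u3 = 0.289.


For a sum of independent quantities, uc = sqrt(u1^2 + u2^2 + u3^2).
uc = sqrt(0.96^2 + 0.494^2 + 0.289^2)
uc = sqrt(0.9216 + 0.244036 + 0.083521)
uc = 1.1177

1.1177


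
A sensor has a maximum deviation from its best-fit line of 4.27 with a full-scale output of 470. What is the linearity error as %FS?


Linearity error = (max deviation / full scale) * 100%.
Linearity = (4.27 / 470) * 100
Linearity = 0.909 %FS

0.909 %FS


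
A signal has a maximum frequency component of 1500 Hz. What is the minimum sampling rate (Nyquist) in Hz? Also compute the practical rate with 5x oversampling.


By Nyquist theorem, fs_min = 2 * fmax.
fs_min = 2 * 1500 = 3000 Hz
Practical rate = 5 * fs_min = 5 * 3000 = 15000 Hz

fs_min = 3000 Hz, fs_practical = 15000 Hz


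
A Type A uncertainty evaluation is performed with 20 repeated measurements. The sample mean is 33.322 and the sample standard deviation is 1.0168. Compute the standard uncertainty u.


The standard uncertainty for Type A evaluation is u = s / sqrt(n).
u = 1.0168 / sqrt(20)
u = 1.0168 / 4.4721
u = 0.2274

0.2274


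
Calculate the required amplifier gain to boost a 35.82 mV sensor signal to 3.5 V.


Gain = Vout / Vin (converting to same units).
G = 3.5 V / 35.82 mV
G = 3500.0 mV / 35.82 mV
G = 97.71

97.71


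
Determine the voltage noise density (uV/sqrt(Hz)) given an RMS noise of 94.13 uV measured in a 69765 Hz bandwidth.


Noise spectral density = Vrms / sqrt(BW).
NSD = 94.13 / sqrt(69765)
NSD = 94.13 / 264.1306
NSD = 0.3564 uV/sqrt(Hz)

0.3564 uV/sqrt(Hz)


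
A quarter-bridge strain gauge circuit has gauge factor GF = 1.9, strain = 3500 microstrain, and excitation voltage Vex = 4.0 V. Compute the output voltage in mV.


Quarter bridge output: Vout = (GF * epsilon * Vex) / 4.
Vout = (1.9 * 3500e-6 * 4.0) / 4
Vout = 0.0266 / 4 V
Vout = 0.00665 V = 6.65 mV

6.65 mV


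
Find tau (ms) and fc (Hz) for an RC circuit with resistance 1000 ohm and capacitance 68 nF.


Time constant: tau = R * C.
tau = 1000 * 6.80e-08 = 6.8e-05 s
tau = 0.068 ms
Cutoff frequency: fc = 1 / (2*pi*R*C).
fc = 1 / (2*pi*6.8e-05) = 2340.51 Hz

tau = 0.068 ms, fc = 2340.51 Hz


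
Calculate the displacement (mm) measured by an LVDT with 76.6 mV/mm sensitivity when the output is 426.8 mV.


Displacement = Vout / sensitivity.
d = 426.8 / 76.6
d = 5.572 mm

5.572 mm


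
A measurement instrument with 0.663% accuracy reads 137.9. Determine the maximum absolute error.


Absolute error = (accuracy% / 100) * reading.
Error = (0.663 / 100) * 137.9
Error = 0.00663 * 137.9
Error = 0.9143

0.9143


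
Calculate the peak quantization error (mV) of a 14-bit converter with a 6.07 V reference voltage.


The maximum quantization error is +/- LSB/2.
LSB = Vref / 2^n = 6.07 / 16384 = 0.00037048 V
Max error = LSB / 2 = 0.00037048 / 2 = 0.00018524 V
Max error = 0.1852 mV

0.1852 mV


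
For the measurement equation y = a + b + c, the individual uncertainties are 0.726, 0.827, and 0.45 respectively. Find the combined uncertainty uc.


For a sum of independent quantities, uc = sqrt(u1^2 + u2^2 + u3^2).
uc = sqrt(0.726^2 + 0.827^2 + 0.45^2)
uc = sqrt(0.527076 + 0.683929 + 0.2025)
uc = 1.1889

1.1889


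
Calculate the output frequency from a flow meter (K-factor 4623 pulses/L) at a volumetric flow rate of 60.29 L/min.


Frequency = K * Q / 60 (converting L/min to L/s).
f = 4623 * 60.29 / 60
f = 278720.67 / 60
f = 4645.34 Hz

4645.34 Hz


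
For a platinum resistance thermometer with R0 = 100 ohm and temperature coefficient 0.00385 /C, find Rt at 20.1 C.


The RTD equation: Rt = R0 * (1 + alpha * T).
Rt = 100 * (1 + 0.00385 * 20.1)
Rt = 100 * (1 + 0.077385)
Rt = 100 * 1.077385
Rt = 107.739 ohm

107.739 ohm


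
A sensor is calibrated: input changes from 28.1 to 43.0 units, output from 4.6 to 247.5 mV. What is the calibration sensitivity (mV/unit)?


Sensitivity = (y2 - y1) / (x2 - x1).
S = (247.5 - 4.6) / (43.0 - 28.1)
S = 242.9 / 14.9
S = 16.302 mV/unit

16.302 mV/unit


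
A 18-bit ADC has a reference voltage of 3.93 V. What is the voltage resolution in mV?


The resolution (LSB) of an ADC is Vref / 2^n.
LSB = 3.93 / 2^18
LSB = 3.93 / 262144
LSB = 1.499e-05 V = 0.01499176 mV

0.01499176 mV


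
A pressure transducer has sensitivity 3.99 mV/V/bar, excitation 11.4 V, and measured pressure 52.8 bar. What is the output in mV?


Output = sensitivity * Vex * P.
Vout = 3.99 * 11.4 * 52.8
Vout = 45.486 * 52.8
Vout = 2401.66 mV

2401.66 mV


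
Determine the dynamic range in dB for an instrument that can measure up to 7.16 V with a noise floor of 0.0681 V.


Dynamic range = 20 * log10(Vmax / Vnoise).
DR = 20 * log10(7.16 / 0.0681)
DR = 20 * log10(105.14)
DR = 40.44 dB

40.44 dB


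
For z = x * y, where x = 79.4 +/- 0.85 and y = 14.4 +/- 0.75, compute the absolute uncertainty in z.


For a product z = x*y, the relative uncertainty is:
uz/z = sqrt((ux/x)^2 + (uy/y)^2)
Relative uncertainties: ux/x = 0.85/79.4 = 0.010705
uy/y = 0.75/14.4 = 0.052083
z = 79.4 * 14.4 = 1143.4
uz = 1143.4 * sqrt(0.010705^2 + 0.052083^2) = 60.795

60.795


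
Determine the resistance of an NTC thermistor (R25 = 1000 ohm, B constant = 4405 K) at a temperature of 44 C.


NTC thermistor equation: Rt = R25 * exp(B * (1/T - 1/T25)).
T in Kelvin: 317.15 K, T25 = 298.15 K
1/T - 1/T25 = 1/317.15 - 1/298.15 = -0.00020093
B * (1/T - 1/T25) = 4405 * -0.00020093 = -0.8851
Rt = 1000 * exp(-0.8851) = 412.7 ohm

412.7 ohm


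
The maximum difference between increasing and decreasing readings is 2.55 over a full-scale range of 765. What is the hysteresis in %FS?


Hysteresis = (max difference / full scale) * 100%.
H = (2.55 / 765) * 100
H = 0.333 %FS

0.333 %FS


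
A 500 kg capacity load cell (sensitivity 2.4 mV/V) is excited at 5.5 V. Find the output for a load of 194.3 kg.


Vout = rated_output * Vex * (load / capacity).
Vout = 2.4 * 5.5 * (194.3 / 500)
Vout = 2.4 * 5.5 * 0.3886
Vout = 5.13 mV

5.13 mV


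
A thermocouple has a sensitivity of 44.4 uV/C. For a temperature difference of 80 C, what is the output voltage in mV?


The thermocouple output V = sensitivity * dT.
V = 44.4 uV/C * 80 C
V = 3552.0 uV
V = 3.552 mV

3.552 mV


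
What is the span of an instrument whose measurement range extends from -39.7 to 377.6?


Span = upper range - lower range.
Span = 377.6 - (-39.7)
Span = 417.3

417.3


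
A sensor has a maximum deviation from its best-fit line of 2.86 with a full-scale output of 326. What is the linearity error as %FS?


Linearity error = (max deviation / full scale) * 100%.
Linearity = (2.86 / 326) * 100
Linearity = 0.877 %FS

0.877 %FS


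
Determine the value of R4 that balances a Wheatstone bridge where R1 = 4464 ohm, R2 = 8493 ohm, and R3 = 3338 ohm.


At balance: R1*R4 = R2*R3, so R4 = R2*R3/R1.
R4 = 8493 * 3338 / 4464
R4 = 28349634 / 4464
R4 = 6350.72 ohm

6350.72 ohm


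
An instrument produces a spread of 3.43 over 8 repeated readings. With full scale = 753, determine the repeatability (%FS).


Repeatability = (spread / full scale) * 100%.
R = (3.43 / 753) * 100
R = 0.456 %FS

0.456 %FS


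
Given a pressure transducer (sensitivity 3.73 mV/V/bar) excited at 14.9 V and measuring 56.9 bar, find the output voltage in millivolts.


Output = sensitivity * Vex * P.
Vout = 3.73 * 14.9 * 56.9
Vout = 55.577 * 56.9
Vout = 3162.33 mV

3162.33 mV


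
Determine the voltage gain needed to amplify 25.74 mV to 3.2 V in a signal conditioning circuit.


Gain = Vout / Vin (converting to same units).
G = 3.2 V / 25.74 mV
G = 3200.0 mV / 25.74 mV
G = 124.32

124.32


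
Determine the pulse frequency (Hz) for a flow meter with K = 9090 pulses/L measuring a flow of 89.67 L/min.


Frequency = K * Q / 60 (converting L/min to L/s).
f = 9090 * 89.67 / 60
f = 815100.3 / 60
f = 13585.01 Hz

13585.01 Hz


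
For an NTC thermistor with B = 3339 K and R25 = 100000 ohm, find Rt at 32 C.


NTC thermistor equation: Rt = R25 * exp(B * (1/T - 1/T25)).
T in Kelvin: 305.15 K, T25 = 298.15 K
1/T - 1/T25 = 1/305.15 - 1/298.15 = -7.694e-05
B * (1/T - 1/T25) = 3339 * -7.694e-05 = -0.2569
Rt = 100000 * exp(-0.2569) = 77344.5 ohm

77344.5 ohm


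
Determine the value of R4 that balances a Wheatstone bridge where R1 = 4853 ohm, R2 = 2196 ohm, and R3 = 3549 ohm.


At balance: R1*R4 = R2*R3, so R4 = R2*R3/R1.
R4 = 2196 * 3549 / 4853
R4 = 7793604 / 4853
R4 = 1605.94 ohm

1605.94 ohm


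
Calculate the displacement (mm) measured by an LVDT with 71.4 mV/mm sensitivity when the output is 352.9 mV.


Displacement = Vout / sensitivity.
d = 352.9 / 71.4
d = 4.943 mm

4.943 mm


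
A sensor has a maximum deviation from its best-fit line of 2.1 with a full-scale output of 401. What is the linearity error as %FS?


Linearity error = (max deviation / full scale) * 100%.
Linearity = (2.1 / 401) * 100
Linearity = 0.524 %FS

0.524 %FS


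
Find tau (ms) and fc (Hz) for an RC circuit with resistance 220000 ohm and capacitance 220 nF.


Time constant: tau = R * C.
tau = 220000 * 2.20e-07 = 0.0484 s
tau = 48.4 ms
Cutoff frequency: fc = 1 / (2*pi*R*C).
fc = 1 / (2*pi*0.0484) = 3.29 Hz

tau = 48.4 ms, fc = 3.29 Hz


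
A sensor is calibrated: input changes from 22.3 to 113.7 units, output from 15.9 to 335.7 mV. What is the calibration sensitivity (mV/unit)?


Sensitivity = (y2 - y1) / (x2 - x1).
S = (335.7 - 15.9) / (113.7 - 22.3)
S = 319.8 / 91.4
S = 3.4989 mV/unit

3.4989 mV/unit


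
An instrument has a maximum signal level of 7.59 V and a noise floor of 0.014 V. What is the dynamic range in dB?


Dynamic range = 20 * log10(Vmax / Vnoise).
DR = 20 * log10(7.59 / 0.014)
DR = 20 * log10(542.14)
DR = 54.68 dB

54.68 dB


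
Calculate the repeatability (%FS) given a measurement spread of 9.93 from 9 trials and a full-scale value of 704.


Repeatability = (spread / full scale) * 100%.
R = (9.93 / 704) * 100
R = 1.411 %FS

1.411 %FS


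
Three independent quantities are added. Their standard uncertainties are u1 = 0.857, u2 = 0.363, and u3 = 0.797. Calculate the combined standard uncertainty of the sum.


For a sum of independent quantities, uc = sqrt(u1^2 + u2^2 + u3^2).
uc = sqrt(0.857^2 + 0.363^2 + 0.797^2)
uc = sqrt(0.734449 + 0.131769 + 0.635209)
uc = 1.2253

1.2253


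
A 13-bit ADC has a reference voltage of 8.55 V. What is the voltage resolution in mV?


The resolution (LSB) of an ADC is Vref / 2^n.
LSB = 8.55 / 2^13
LSB = 8.55 / 8192
LSB = 0.0010437 V = 1.04370117 mV

1.04370117 mV


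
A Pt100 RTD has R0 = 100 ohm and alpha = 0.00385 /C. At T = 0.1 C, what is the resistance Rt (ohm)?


The RTD equation: Rt = R0 * (1 + alpha * T).
Rt = 100 * (1 + 0.00385 * 0.1)
Rt = 100 * (1 + 0.000385)
Rt = 100 * 1.000385
Rt = 100.039 ohm

100.039 ohm


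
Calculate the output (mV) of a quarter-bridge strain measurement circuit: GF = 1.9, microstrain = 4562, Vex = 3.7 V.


Quarter bridge output: Vout = (GF * epsilon * Vex) / 4.
Vout = (1.9 * 4562e-6 * 3.7) / 4
Vout = 0.03207086 / 4 V
Vout = 0.00801771 V = 8.0177 mV

8.0177 mV


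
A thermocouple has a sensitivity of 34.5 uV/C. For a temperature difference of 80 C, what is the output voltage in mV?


The thermocouple output V = sensitivity * dT.
V = 34.5 uV/C * 80 C
V = 2760.0 uV
V = 2.76 mV

2.76 mV


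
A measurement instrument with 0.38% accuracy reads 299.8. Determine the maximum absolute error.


Absolute error = (accuracy% / 100) * reading.
Error = (0.38 / 100) * 299.8
Error = 0.0038 * 299.8
Error = 1.1392

1.1392


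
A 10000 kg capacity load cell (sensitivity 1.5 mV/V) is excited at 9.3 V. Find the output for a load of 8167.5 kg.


Vout = rated_output * Vex * (load / capacity).
Vout = 1.5 * 9.3 * (8167.5 / 10000)
Vout = 1.5 * 9.3 * 0.81675
Vout = 11.394 mV

11.394 mV


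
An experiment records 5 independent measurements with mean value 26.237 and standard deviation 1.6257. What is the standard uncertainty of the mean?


The standard uncertainty for Type A evaluation is u = s / sqrt(n).
u = 1.6257 / sqrt(5)
u = 1.6257 / 2.2361
u = 0.727

0.727


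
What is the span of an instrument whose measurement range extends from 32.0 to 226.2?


Span = upper range - lower range.
Span = 226.2 - (32.0)
Span = 194.2

194.2


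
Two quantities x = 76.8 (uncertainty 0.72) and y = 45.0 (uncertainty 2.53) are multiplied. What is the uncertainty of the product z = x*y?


For a product z = x*y, the relative uncertainty is:
uz/z = sqrt((ux/x)^2 + (uy/y)^2)
Relative uncertainties: ux/x = 0.72/76.8 = 0.009375
uy/y = 2.53/45.0 = 0.056222
z = 76.8 * 45.0 = 3456.0
uz = 3456.0 * sqrt(0.009375^2 + 0.056222^2) = 196.987

196.987


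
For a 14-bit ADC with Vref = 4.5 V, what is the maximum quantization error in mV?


The maximum quantization error is +/- LSB/2.
LSB = Vref / 2^n = 4.5 / 16384 = 0.00027466 V
Max error = LSB / 2 = 0.00027466 / 2 = 0.00013733 V
Max error = 0.1373 mV

0.1373 mV


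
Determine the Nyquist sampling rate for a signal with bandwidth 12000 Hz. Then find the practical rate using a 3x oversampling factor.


By Nyquist theorem, fs_min = 2 * fmax.
fs_min = 2 * 12000 = 24000 Hz
Practical rate = 3 * fs_min = 3 * 24000 = 72000 Hz

fs_min = 24000 Hz, fs_practical = 72000 Hz


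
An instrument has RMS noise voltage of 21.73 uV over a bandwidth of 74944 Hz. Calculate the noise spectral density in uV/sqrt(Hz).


Noise spectral density = Vrms / sqrt(BW).
NSD = 21.73 / sqrt(74944)
NSD = 21.73 / 273.759
NSD = 0.0794 uV/sqrt(Hz)

0.0794 uV/sqrt(Hz)


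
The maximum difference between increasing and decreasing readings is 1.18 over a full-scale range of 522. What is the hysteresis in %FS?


Hysteresis = (max difference / full scale) * 100%.
H = (1.18 / 522) * 100
H = 0.226 %FS

0.226 %FS


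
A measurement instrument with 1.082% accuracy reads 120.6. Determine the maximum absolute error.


Absolute error = (accuracy% / 100) * reading.
Error = (1.082 / 100) * 120.6
Error = 0.01082 * 120.6
Error = 1.3049

1.3049


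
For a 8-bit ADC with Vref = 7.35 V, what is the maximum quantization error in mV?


The maximum quantization error is +/- LSB/2.
LSB = Vref / 2^n = 7.35 / 256 = 0.02871094 V
Max error = LSB / 2 = 0.02871094 / 2 = 0.01435547 V
Max error = 14.3555 mV

14.3555 mV


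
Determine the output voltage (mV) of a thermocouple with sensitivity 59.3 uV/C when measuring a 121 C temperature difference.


The thermocouple output V = sensitivity * dT.
V = 59.3 uV/C * 121 C
V = 7175.3 uV
V = 7.175 mV

7.175 mV


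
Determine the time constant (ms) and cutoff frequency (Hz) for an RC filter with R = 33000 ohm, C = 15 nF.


Time constant: tau = R * C.
tau = 33000 * 1.50e-08 = 0.000495 s
tau = 0.495 ms
Cutoff frequency: fc = 1 / (2*pi*R*C).
fc = 1 / (2*pi*0.000495) = 321.53 Hz

tau = 0.495 ms, fc = 321.53 Hz


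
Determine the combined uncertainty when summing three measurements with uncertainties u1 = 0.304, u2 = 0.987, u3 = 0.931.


For a sum of independent quantities, uc = sqrt(u1^2 + u2^2 + u3^2).
uc = sqrt(0.304^2 + 0.987^2 + 0.931^2)
uc = sqrt(0.092416 + 0.974169 + 0.866761)
uc = 1.3904

1.3904


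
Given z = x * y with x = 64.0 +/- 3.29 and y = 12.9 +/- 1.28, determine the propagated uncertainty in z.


For a product z = x*y, the relative uncertainty is:
uz/z = sqrt((ux/x)^2 + (uy/y)^2)
Relative uncertainties: ux/x = 3.29/64.0 = 0.051406
uy/y = 1.28/12.9 = 0.099225
z = 64.0 * 12.9 = 825.6
uz = 825.6 * sqrt(0.051406^2 + 0.099225^2) = 92.261

92.261


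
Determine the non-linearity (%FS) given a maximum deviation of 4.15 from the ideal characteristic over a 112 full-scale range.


Linearity error = (max deviation / full scale) * 100%.
Linearity = (4.15 / 112) * 100
Linearity = 3.705 %FS

3.705 %FS


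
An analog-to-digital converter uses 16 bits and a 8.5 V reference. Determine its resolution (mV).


The resolution (LSB) of an ADC is Vref / 2^n.
LSB = 8.5 / 2^16
LSB = 8.5 / 65536
LSB = 0.0001297 V = 0.12969971 mV

0.12969971 mV


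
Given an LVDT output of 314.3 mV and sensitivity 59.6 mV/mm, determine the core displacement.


Displacement = Vout / sensitivity.
d = 314.3 / 59.6
d = 5.273 mm

5.273 mm


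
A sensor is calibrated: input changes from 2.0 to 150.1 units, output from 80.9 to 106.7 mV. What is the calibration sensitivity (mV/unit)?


Sensitivity = (y2 - y1) / (x2 - x1).
S = (106.7 - 80.9) / (150.1 - 2.0)
S = 25.8 / 148.1
S = 0.1742 mV/unit

0.1742 mV/unit


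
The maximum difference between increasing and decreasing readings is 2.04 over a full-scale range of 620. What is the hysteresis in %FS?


Hysteresis = (max difference / full scale) * 100%.
H = (2.04 / 620) * 100
H = 0.329 %FS

0.329 %FS


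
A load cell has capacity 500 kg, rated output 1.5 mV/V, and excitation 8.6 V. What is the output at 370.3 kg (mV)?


Vout = rated_output * Vex * (load / capacity).
Vout = 1.5 * 8.6 * (370.3 / 500)
Vout = 1.5 * 8.6 * 0.7406
Vout = 9.554 mV

9.554 mV


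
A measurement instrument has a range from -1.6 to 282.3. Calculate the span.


Span = upper range - lower range.
Span = 282.3 - (-1.6)
Span = 283.9

283.9


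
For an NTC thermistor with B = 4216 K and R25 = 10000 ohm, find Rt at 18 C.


NTC thermistor equation: Rt = R25 * exp(B * (1/T - 1/T25)).
T in Kelvin: 291.15 K, T25 = 298.15 K
1/T - 1/T25 = 1/291.15 - 1/298.15 = 8.064e-05
B * (1/T - 1/T25) = 4216 * 8.064e-05 = 0.34
Rt = 10000 * exp(0.34) = 14049.1 ohm

14049.1 ohm


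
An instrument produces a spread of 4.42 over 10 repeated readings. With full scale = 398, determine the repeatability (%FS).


Repeatability = (spread / full scale) * 100%.
R = (4.42 / 398) * 100
R = 1.111 %FS

1.111 %FS


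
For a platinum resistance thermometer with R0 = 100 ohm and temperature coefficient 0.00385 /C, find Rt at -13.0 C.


The RTD equation: Rt = R0 * (1 + alpha * T).
Rt = 100 * (1 + 0.00385 * -13.0)
Rt = 100 * (1 + -0.05005)
Rt = 100 * 0.94995
Rt = 94.995 ohm

94.995 ohm


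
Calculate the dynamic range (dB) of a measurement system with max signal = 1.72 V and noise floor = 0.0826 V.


Dynamic range = 20 * log10(Vmax / Vnoise).
DR = 20 * log10(1.72 / 0.0826)
DR = 20 * log10(20.82)
DR = 26.37 dB

26.37 dB


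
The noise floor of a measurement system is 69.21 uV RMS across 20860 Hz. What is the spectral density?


Noise spectral density = Vrms / sqrt(BW).
NSD = 69.21 / sqrt(20860)
NSD = 69.21 / 144.4299
NSD = 0.4792 uV/sqrt(Hz)

0.4792 uV/sqrt(Hz)


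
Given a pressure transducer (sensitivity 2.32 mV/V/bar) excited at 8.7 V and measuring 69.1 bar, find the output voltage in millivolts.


Output = sensitivity * Vex * P.
Vout = 2.32 * 8.7 * 69.1
Vout = 20.184 * 69.1
Vout = 1394.71 mV

1394.71 mV


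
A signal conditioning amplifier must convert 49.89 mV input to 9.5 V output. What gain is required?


Gain = Vout / Vin (converting to same units).
G = 9.5 V / 49.89 mV
G = 9500.0 mV / 49.89 mV
G = 190.42

190.42


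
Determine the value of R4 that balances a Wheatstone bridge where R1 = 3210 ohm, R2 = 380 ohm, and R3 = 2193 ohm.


At balance: R1*R4 = R2*R3, so R4 = R2*R3/R1.
R4 = 380 * 2193 / 3210
R4 = 833340 / 3210
R4 = 259.61 ohm

259.61 ohm


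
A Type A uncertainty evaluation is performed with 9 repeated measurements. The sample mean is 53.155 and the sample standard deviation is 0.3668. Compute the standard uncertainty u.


The standard uncertainty for Type A evaluation is u = s / sqrt(n).
u = 0.3668 / sqrt(9)
u = 0.3668 / 3.0
u = 0.1223

0.1223


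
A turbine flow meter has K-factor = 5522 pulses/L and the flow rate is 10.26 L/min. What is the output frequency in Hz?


Frequency = K * Q / 60 (converting L/min to L/s).
f = 5522 * 10.26 / 60
f = 56655.72 / 60
f = 944.26 Hz

944.26 Hz


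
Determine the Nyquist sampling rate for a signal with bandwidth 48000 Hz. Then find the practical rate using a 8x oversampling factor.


By Nyquist theorem, fs_min = 2 * fmax.
fs_min = 2 * 48000 = 96000 Hz
Practical rate = 8 * fs_min = 8 * 96000 = 768000 Hz

fs_min = 96000 Hz, fs_practical = 768000 Hz


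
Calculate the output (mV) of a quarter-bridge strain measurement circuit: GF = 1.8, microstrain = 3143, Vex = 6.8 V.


Quarter bridge output: Vout = (GF * epsilon * Vex) / 4.
Vout = (1.8 * 3143e-6 * 6.8) / 4
Vout = 0.03847032 / 4 V
Vout = 0.00961758 V = 9.6176 mV

9.6176 mV


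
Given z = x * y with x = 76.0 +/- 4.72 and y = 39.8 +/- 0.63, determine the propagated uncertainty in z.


For a product z = x*y, the relative uncertainty is:
uz/z = sqrt((ux/x)^2 + (uy/y)^2)
Relative uncertainties: ux/x = 4.72/76.0 = 0.062105
uy/y = 0.63/39.8 = 0.015829
z = 76.0 * 39.8 = 3024.8
uz = 3024.8 * sqrt(0.062105^2 + 0.015829^2) = 193.862

193.862


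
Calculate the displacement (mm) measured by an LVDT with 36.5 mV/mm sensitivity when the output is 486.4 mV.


Displacement = Vout / sensitivity.
d = 486.4 / 36.5
d = 13.326 mm

13.326 mm


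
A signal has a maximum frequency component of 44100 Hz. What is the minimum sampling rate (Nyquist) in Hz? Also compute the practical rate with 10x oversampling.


By Nyquist theorem, fs_min = 2 * fmax.
fs_min = 2 * 44100 = 88200 Hz
Practical rate = 10 * fs_min = 10 * 88200 = 882000 Hz

fs_min = 88200 Hz, fs_practical = 882000 Hz


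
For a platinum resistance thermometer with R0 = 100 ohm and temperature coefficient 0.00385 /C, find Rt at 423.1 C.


The RTD equation: Rt = R0 * (1 + alpha * T).
Rt = 100 * (1 + 0.00385 * 423.1)
Rt = 100 * (1 + 1.628935)
Rt = 100 * 2.628935
Rt = 262.894 ohm

262.894 ohm


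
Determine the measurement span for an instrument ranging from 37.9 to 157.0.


Span = upper range - lower range.
Span = 157.0 - (37.9)
Span = 119.1

119.1


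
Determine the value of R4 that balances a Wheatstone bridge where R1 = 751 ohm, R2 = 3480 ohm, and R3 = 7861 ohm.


At balance: R1*R4 = R2*R3, so R4 = R2*R3/R1.
R4 = 3480 * 7861 / 751
R4 = 27356280 / 751
R4 = 36426.47 ohm

36426.47 ohm


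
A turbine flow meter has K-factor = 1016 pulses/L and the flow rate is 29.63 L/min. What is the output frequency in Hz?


Frequency = K * Q / 60 (converting L/min to L/s).
f = 1016 * 29.63 / 60
f = 30104.08 / 60
f = 501.73 Hz

501.73 Hz


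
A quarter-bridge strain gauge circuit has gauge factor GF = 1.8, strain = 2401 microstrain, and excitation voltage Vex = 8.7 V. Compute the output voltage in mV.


Quarter bridge output: Vout = (GF * epsilon * Vex) / 4.
Vout = (1.8 * 2401e-6 * 8.7) / 4
Vout = 0.03759966 / 4 V
Vout = 0.00939991 V = 9.3999 mV

9.3999 mV


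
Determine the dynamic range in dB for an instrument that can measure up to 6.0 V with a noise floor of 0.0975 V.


Dynamic range = 20 * log10(Vmax / Vnoise).
DR = 20 * log10(6.0 / 0.0975)
DR = 20 * log10(61.54)
DR = 35.78 dB

35.78 dB


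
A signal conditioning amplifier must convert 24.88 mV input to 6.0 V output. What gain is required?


Gain = Vout / Vin (converting to same units).
G = 6.0 V / 24.88 mV
G = 6000.0 mV / 24.88 mV
G = 241.16

241.16


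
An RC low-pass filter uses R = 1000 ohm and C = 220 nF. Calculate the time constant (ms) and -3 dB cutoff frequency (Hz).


Time constant: tau = R * C.
tau = 1000 * 2.20e-07 = 0.00022 s
tau = 0.22 ms
Cutoff frequency: fc = 1 / (2*pi*R*C).
fc = 1 / (2*pi*0.00022) = 723.43 Hz

tau = 0.22 ms, fc = 723.43 Hz


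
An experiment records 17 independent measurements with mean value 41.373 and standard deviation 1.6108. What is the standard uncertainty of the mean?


The standard uncertainty for Type A evaluation is u = s / sqrt(n).
u = 1.6108 / sqrt(17)
u = 1.6108 / 4.1231
u = 0.3907

0.3907


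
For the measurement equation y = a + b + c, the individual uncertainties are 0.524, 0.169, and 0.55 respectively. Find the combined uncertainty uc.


For a sum of independent quantities, uc = sqrt(u1^2 + u2^2 + u3^2).
uc = sqrt(0.524^2 + 0.169^2 + 0.55^2)
uc = sqrt(0.274576 + 0.028561 + 0.3025)
uc = 0.7782

0.7782


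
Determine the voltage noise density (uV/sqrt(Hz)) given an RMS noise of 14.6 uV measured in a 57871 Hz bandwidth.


Noise spectral density = Vrms / sqrt(BW).
NSD = 14.6 / sqrt(57871)
NSD = 14.6 / 240.5639
NSD = 0.0607 uV/sqrt(Hz)

0.0607 uV/sqrt(Hz)


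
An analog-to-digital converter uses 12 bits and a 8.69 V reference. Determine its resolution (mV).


The resolution (LSB) of an ADC is Vref / 2^n.
LSB = 8.69 / 2^12
LSB = 8.69 / 4096
LSB = 0.00212158 V = 2.12158203 mV

2.12158203 mV


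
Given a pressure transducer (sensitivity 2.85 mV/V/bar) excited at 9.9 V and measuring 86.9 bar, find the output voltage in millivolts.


Output = sensitivity * Vex * P.
Vout = 2.85 * 9.9 * 86.9
Vout = 28.215 * 86.9
Vout = 2451.88 mV

2451.88 mV


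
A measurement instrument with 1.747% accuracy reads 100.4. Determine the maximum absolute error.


Absolute error = (accuracy% / 100) * reading.
Error = (1.747 / 100) * 100.4
Error = 0.01747 * 100.4
Error = 1.754

1.754


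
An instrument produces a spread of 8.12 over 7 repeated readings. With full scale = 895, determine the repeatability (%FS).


Repeatability = (spread / full scale) * 100%.
R = (8.12 / 895) * 100
R = 0.907 %FS

0.907 %FS


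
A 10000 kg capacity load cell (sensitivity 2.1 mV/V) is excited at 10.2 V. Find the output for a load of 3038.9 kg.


Vout = rated_output * Vex * (load / capacity).
Vout = 2.1 * 10.2 * (3038.9 / 10000)
Vout = 2.1 * 10.2 * 0.30389
Vout = 6.509 mV

6.509 mV


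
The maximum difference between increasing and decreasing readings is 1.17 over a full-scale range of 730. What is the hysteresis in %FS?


Hysteresis = (max difference / full scale) * 100%.
H = (1.17 / 730) * 100
H = 0.16 %FS

0.16 %FS


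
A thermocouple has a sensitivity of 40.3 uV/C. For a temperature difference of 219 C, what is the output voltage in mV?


The thermocouple output V = sensitivity * dT.
V = 40.3 uV/C * 219 C
V = 8825.7 uV
V = 8.826 mV

8.826 mV


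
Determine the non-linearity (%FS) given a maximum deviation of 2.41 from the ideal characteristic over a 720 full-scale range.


Linearity error = (max deviation / full scale) * 100%.
Linearity = (2.41 / 720) * 100
Linearity = 0.335 %FS

0.335 %FS


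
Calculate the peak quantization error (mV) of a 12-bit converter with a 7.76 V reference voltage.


The maximum quantization error is +/- LSB/2.
LSB = Vref / 2^n = 7.76 / 4096 = 0.00189453 V
Max error = LSB / 2 = 0.00189453 / 2 = 0.00094727 V
Max error = 0.9473 mV

0.9473 mV


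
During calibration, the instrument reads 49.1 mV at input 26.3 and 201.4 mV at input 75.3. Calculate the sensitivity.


Sensitivity = (y2 - y1) / (x2 - x1).
S = (201.4 - 49.1) / (75.3 - 26.3)
S = 152.3 / 49.0
S = 3.1082 mV/unit

3.1082 mV/unit


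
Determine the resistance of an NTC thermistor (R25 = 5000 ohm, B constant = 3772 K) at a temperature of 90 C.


NTC thermistor equation: Rt = R25 * exp(B * (1/T - 1/T25)).
T in Kelvin: 363.15 K, T25 = 298.15 K
1/T - 1/T25 = 1/363.15 - 1/298.15 = -0.00060033
B * (1/T - 1/T25) = 3772 * -0.00060033 = -2.2645
Rt = 5000 * exp(-2.2645) = 519.4 ohm

519.4 ohm


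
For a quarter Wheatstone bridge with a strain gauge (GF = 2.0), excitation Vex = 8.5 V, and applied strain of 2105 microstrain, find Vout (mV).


Quarter bridge output: Vout = (GF * epsilon * Vex) / 4.
Vout = (2.0 * 2105e-6 * 8.5) / 4
Vout = 0.035785 / 4 V
Vout = 0.00894625 V = 8.9463 mV

8.9463 mV


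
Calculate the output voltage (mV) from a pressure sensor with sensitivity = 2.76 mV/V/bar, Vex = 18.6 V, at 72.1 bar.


Output = sensitivity * Vex * P.
Vout = 2.76 * 18.6 * 72.1
Vout = 51.336 * 72.1
Vout = 3701.33 mV

3701.33 mV


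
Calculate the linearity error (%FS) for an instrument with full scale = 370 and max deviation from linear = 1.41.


Linearity error = (max deviation / full scale) * 100%.
Linearity = (1.41 / 370) * 100
Linearity = 0.381 %FS

0.381 %FS


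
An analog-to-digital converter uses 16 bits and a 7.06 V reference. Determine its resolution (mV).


The resolution (LSB) of an ADC is Vref / 2^n.
LSB = 7.06 / 2^16
LSB = 7.06 / 65536
LSB = 0.00010773 V = 0.10772705 mV

0.10772705 mV


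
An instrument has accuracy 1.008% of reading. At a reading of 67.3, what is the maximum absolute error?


Absolute error = (accuracy% / 100) * reading.
Error = (1.008 / 100) * 67.3
Error = 0.01008 * 67.3
Error = 0.6784

0.6784


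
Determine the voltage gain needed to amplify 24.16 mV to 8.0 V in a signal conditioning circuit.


Gain = Vout / Vin (converting to same units).
G = 8.0 V / 24.16 mV
G = 8000.0 mV / 24.16 mV
G = 331.13

331.13


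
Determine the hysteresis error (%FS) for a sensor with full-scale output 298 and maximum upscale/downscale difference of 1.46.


Hysteresis = (max difference / full scale) * 100%.
H = (1.46 / 298) * 100
H = 0.49 %FS

0.49 %FS


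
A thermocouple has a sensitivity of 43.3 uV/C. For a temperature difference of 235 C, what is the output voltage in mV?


The thermocouple output V = sensitivity * dT.
V = 43.3 uV/C * 235 C
V = 10175.5 uV
V = 10.175 mV

10.175 mV


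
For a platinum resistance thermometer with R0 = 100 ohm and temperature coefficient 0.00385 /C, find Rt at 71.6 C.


The RTD equation: Rt = R0 * (1 + alpha * T).
Rt = 100 * (1 + 0.00385 * 71.6)
Rt = 100 * (1 + 0.27566)
Rt = 100 * 1.27566
Rt = 127.566 ohm

127.566 ohm


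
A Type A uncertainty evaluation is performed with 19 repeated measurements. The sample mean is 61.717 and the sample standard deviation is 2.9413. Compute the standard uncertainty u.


The standard uncertainty for Type A evaluation is u = s / sqrt(n).
u = 2.9413 / sqrt(19)
u = 2.9413 / 4.3589
u = 0.6748

0.6748


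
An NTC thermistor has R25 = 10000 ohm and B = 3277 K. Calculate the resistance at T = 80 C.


NTC thermistor equation: Rt = R25 * exp(B * (1/T - 1/T25)).
T in Kelvin: 353.15 K, T25 = 298.15 K
1/T - 1/T25 = 1/353.15 - 1/298.15 = -0.00052236
B * (1/T - 1/T25) = 3277 * -0.00052236 = -1.7118
Rt = 10000 * exp(-1.7118) = 1805.5 ohm

1805.5 ohm


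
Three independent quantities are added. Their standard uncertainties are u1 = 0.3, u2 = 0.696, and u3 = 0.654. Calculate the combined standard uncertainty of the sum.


For a sum of independent quantities, uc = sqrt(u1^2 + u2^2 + u3^2).
uc = sqrt(0.3^2 + 0.696^2 + 0.654^2)
uc = sqrt(0.09 + 0.484416 + 0.427716)
uc = 1.0011

1.0011


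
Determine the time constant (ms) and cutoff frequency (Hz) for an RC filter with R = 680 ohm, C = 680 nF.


Time constant: tau = R * C.
tau = 680 * 6.80e-07 = 0.0004624 s
tau = 0.4624 ms
Cutoff frequency: fc = 1 / (2*pi*R*C).
fc = 1 / (2*pi*0.0004624) = 344.19 Hz

tau = 0.4624 ms, fc = 344.19 Hz


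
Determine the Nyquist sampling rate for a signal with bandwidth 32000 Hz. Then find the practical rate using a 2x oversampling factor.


By Nyquist theorem, fs_min = 2 * fmax.
fs_min = 2 * 32000 = 64000 Hz
Practical rate = 2 * fs_min = 2 * 64000 = 128000 Hz

fs_min = 64000 Hz, fs_practical = 128000 Hz


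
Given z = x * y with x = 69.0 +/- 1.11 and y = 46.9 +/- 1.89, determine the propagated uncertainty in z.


For a product z = x*y, the relative uncertainty is:
uz/z = sqrt((ux/x)^2 + (uy/y)^2)
Relative uncertainties: ux/x = 1.11/69.0 = 0.016087
uy/y = 1.89/46.9 = 0.040299
z = 69.0 * 46.9 = 3236.1
uz = 3236.1 * sqrt(0.016087^2 + 0.040299^2) = 140.417

140.417


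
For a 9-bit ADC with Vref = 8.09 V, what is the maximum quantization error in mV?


The maximum quantization error is +/- LSB/2.
LSB = Vref / 2^n = 8.09 / 512 = 0.01580078 V
Max error = LSB / 2 = 0.01580078 / 2 = 0.00790039 V
Max error = 7.9004 mV

7.9004 mV


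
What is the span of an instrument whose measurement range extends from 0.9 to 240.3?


Span = upper range - lower range.
Span = 240.3 - (0.9)
Span = 239.4

239.4


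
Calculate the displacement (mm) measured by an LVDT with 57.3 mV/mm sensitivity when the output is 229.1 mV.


Displacement = Vout / sensitivity.
d = 229.1 / 57.3
d = 3.998 mm

3.998 mm


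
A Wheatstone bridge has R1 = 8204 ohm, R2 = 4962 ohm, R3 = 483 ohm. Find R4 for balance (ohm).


At balance: R1*R4 = R2*R3, so R4 = R2*R3/R1.
R4 = 4962 * 483 / 8204
R4 = 2396646 / 8204
R4 = 292.13 ohm

292.13 ohm


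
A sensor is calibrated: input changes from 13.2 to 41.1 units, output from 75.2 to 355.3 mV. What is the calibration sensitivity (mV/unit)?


Sensitivity = (y2 - y1) / (x2 - x1).
S = (355.3 - 75.2) / (41.1 - 13.2)
S = 280.1 / 27.9
S = 10.0394 mV/unit

10.0394 mV/unit


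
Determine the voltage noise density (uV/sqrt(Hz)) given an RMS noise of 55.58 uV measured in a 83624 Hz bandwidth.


Noise spectral density = Vrms / sqrt(BW).
NSD = 55.58 / sqrt(83624)
NSD = 55.58 / 289.1781
NSD = 0.1922 uV/sqrt(Hz)

0.1922 uV/sqrt(Hz)


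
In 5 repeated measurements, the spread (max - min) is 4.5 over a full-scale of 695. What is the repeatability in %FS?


Repeatability = (spread / full scale) * 100%.
R = (4.5 / 695) * 100
R = 0.647 %FS

0.647 %FS


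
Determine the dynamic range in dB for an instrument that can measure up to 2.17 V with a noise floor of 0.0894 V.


Dynamic range = 20 * log10(Vmax / Vnoise).
DR = 20 * log10(2.17 / 0.0894)
DR = 20 * log10(24.27)
DR = 27.7 dB

27.7 dB


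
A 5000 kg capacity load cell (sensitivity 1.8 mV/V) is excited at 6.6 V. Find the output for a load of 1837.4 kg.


Vout = rated_output * Vex * (load / capacity).
Vout = 1.8 * 6.6 * (1837.4 / 5000)
Vout = 1.8 * 6.6 * 0.36748
Vout = 4.366 mV

4.366 mV


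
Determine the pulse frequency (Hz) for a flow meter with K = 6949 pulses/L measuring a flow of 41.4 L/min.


Frequency = K * Q / 60 (converting L/min to L/s).
f = 6949 * 41.4 / 60
f = 287688.6 / 60
f = 4794.81 Hz

4794.81 Hz


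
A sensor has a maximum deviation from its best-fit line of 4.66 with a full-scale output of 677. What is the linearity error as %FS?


Linearity error = (max deviation / full scale) * 100%.
Linearity = (4.66 / 677) * 100
Linearity = 0.688 %FS

0.688 %FS


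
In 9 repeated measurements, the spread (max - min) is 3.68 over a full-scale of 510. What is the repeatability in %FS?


Repeatability = (spread / full scale) * 100%.
R = (3.68 / 510) * 100
R = 0.722 %FS

0.722 %FS


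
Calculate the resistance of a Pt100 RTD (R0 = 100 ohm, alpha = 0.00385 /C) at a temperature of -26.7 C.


The RTD equation: Rt = R0 * (1 + alpha * T).
Rt = 100 * (1 + 0.00385 * -26.7)
Rt = 100 * (1 + -0.102795)
Rt = 100 * 0.897205
Rt = 89.721 ohm

89.721 ohm


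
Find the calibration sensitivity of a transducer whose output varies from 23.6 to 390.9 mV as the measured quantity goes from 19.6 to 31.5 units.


Sensitivity = (y2 - y1) / (x2 - x1).
S = (390.9 - 23.6) / (31.5 - 19.6)
S = 367.3 / 11.9
S = 30.8655 mV/unit

30.8655 mV/unit
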